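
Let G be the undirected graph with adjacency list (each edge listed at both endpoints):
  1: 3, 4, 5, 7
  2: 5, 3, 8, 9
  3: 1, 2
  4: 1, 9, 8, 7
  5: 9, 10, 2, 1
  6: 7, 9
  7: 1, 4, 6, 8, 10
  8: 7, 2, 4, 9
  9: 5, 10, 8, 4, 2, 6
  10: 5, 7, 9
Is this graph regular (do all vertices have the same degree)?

Degrees: 1:4, 2:4, 3:2, 4:4, 5:4, 6:2, 7:5, 8:4, 9:6, 10:3
Vertex 3 has degree 2 while 9 has degree 6, so the graph is not regular.

No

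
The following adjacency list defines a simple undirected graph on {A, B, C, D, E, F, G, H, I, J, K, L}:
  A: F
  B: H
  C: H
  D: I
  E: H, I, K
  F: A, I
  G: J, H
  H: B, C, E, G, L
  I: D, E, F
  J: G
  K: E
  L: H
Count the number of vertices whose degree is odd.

10

Degrees: A:1, B:1, C:1, D:1, E:3, F:2, G:2, H:5, I:3, J:1, K:1, L:1
Odd-degree vertices: A, B, C, D, E, H, I, J, K, L.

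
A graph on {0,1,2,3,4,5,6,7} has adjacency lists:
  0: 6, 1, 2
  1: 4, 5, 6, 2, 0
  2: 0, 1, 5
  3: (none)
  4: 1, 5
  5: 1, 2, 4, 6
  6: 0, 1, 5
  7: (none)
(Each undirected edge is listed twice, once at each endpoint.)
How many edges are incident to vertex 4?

2

Neighbors of 4: 1, 5.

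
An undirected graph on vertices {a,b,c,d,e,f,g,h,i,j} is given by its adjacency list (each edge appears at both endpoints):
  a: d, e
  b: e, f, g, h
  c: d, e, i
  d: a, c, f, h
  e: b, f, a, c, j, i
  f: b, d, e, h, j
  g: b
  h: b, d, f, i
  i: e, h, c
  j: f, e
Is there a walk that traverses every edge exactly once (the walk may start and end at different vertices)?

Degrees: a:2, b:4, c:3, d:4, e:6, f:5, g:1, h:4, i:3, j:2
Odd-degree vertices: c, f, g, i (4 total).
With 4 odd-degree vertices (more than two), no single trail can use every edge.

No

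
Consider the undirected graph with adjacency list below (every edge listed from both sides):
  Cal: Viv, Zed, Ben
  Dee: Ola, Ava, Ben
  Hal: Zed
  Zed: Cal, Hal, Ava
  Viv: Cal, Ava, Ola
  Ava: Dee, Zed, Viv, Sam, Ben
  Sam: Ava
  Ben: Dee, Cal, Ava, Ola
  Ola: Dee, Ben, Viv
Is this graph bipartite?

Ben-Dee-Ola-Ben is an odd cycle (length 3), and a bipartite graph can contain only even cycles.

No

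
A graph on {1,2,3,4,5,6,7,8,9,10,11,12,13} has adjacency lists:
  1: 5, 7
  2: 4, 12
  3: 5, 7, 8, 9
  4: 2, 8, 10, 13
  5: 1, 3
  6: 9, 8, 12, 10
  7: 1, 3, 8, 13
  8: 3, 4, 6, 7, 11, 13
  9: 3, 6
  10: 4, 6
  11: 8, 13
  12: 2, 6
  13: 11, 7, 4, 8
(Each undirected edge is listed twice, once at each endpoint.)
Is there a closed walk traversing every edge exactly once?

Yes

Degrees: 1:2, 2:2, 3:4, 4:4, 5:2, 6:4, 7:4, 8:6, 9:2, 10:2, 11:2, 12:2, 13:4
All degrees are even and the non-isolated vertices are connected — an Eulerian circuit exists.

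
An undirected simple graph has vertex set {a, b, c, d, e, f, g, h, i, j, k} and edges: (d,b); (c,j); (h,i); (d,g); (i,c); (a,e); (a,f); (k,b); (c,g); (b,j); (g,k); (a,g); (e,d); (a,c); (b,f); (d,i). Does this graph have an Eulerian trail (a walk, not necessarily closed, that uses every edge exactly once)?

Degrees: a:4, b:4, c:4, d:4, e:2, f:2, g:4, h:1, i:3, j:2, k:2
Odd-degree vertices: h, i (2 total).
With 2 odd-degree vertices and all edges in one connected piece, an Eulerian trail exists (from h to i).

Yes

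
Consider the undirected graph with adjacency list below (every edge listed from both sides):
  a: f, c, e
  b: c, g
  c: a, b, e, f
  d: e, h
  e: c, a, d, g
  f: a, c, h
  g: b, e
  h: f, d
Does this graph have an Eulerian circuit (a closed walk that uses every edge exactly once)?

No

Degrees: a:3, b:2, c:4, d:2, e:4, f:3, g:2, h:2
a, f have odd degree; an Eulerian circuit needs every degree to be even, so none exists.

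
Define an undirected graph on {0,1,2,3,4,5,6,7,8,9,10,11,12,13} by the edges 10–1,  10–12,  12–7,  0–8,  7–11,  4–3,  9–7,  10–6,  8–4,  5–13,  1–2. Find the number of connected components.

Component: {5, 13}
Component: {0, 3, 4, 8}
Component: {1, 2, 6, 7, 9, 10, 11, 12}

3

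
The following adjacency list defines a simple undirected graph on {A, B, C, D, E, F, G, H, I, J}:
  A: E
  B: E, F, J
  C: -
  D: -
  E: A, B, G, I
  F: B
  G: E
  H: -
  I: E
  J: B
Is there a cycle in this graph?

No

The graph has 10 vertices, 6 edges, and 4 connected components.
Since 6 = 10 - 4, the graph is a forest and contains no cycle.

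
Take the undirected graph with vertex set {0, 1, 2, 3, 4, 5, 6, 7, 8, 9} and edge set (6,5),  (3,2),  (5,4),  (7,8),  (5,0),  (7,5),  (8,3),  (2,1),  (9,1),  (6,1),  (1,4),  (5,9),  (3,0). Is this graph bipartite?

5-7-8-3-2-1-9-5 is an odd cycle (length 7), and a bipartite graph can contain only even cycles.

No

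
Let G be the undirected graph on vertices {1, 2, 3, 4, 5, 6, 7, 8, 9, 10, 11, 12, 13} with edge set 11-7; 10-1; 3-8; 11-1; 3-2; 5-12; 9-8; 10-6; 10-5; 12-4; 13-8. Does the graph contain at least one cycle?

No

|V| = 13, |E| = 11, number of components = 2.
A forest on 13 vertices with 2 components has exactly 11 edges, which matches — so no cycle.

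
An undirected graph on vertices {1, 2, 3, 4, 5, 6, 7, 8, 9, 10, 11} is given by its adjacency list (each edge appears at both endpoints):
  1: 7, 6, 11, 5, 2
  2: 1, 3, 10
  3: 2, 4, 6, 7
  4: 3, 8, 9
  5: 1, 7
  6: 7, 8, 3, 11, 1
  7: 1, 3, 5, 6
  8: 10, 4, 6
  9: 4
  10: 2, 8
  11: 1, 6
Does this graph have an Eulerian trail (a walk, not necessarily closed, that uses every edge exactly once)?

Degrees: 1:5, 2:3, 3:4, 4:3, 5:2, 6:5, 7:4, 8:3, 9:1, 10:2, 11:2
Odd-degree vertices: 1, 2, 4, 6, 8, 9 (6 total).
An Eulerian trail requires 0 or 2 odd-degree vertices; here there are 6.

No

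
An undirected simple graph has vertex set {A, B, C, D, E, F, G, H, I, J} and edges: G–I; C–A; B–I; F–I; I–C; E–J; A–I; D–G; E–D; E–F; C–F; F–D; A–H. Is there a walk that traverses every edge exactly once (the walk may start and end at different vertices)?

Degrees: A:3, B:1, C:3, D:3, E:3, F:4, G:2, H:1, I:5, J:1
Odd-degree vertices: A, B, C, D, E, H, I, J (8 total).
An Eulerian trail requires 0 or 2 odd-degree vertices; here there are 8.

No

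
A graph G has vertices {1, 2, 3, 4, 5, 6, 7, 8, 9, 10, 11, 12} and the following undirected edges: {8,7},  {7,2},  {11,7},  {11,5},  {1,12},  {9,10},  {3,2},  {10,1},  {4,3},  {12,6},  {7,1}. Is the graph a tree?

Yes

The graph has 12 vertices and 11 edges.
It is connected with exactly 11 edges, hence acyclic — it is a tree.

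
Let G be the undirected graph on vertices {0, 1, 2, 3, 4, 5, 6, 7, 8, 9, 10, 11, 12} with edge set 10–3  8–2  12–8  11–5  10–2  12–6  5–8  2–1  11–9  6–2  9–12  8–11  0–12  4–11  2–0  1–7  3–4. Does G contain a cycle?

|V| = 13, |E| = 17, number of components = 1.
Since 17 > 13 - 1, a cycle must exist; for instance 8-2-10-3-4-11-5-8.

Yes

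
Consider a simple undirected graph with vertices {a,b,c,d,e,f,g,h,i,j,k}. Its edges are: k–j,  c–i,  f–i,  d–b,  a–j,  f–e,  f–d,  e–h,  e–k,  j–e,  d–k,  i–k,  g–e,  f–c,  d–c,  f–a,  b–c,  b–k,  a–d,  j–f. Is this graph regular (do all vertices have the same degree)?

Degrees: a:3, b:3, c:4, d:5, e:5, f:6, g:1, h:1, i:3, j:4, k:5
Vertex g has degree 1 while f has degree 6, so the graph is not regular.

No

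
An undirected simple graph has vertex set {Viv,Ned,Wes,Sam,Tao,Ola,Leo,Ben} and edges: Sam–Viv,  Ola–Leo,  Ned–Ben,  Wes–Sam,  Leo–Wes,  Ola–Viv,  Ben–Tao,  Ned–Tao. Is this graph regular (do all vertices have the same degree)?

Degrees: Viv:2, Ned:2, Wes:2, Sam:2, Tao:2, Ola:2, Leo:2, Ben:2
All degrees equal 2; the graph is regular.

Yes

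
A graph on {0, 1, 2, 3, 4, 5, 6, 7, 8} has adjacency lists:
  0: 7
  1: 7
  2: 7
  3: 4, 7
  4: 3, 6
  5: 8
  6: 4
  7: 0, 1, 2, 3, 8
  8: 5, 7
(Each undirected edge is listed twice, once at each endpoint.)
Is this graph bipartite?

Yes

A valid 2-coloring puts {4, 5, 7} on one side and {0, 1, 2, 3, 6, 8} on the other; every edge crosses between the two sides.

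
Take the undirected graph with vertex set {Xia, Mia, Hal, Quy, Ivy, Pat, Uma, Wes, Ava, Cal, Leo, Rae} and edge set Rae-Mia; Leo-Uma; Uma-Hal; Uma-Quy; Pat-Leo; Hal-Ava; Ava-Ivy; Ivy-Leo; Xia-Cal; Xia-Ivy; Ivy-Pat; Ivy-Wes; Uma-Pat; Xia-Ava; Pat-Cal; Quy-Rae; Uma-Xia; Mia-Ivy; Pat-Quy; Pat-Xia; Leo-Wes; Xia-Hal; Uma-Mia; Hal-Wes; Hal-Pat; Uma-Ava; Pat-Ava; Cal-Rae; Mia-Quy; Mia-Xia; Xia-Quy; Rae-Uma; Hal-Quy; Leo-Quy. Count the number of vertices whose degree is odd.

6

Degrees: Xia:8, Mia:5, Hal:6, Quy:7, Ivy:6, Pat:8, Uma:8, Wes:3, Ava:5, Cal:3, Leo:5, Rae:4
Odd-degree vertices: Mia, Quy, Wes, Ava, Cal, Leo.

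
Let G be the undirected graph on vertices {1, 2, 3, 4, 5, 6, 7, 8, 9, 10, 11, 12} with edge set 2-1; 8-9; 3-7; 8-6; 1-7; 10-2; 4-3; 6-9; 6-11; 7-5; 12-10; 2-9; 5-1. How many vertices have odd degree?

8

Degrees: 1:3, 2:3, 3:2, 4:1, 5:2, 6:3, 7:3, 8:2, 9:3, 10:2, 11:1, 12:1
Odd-degree vertices: 1, 2, 4, 6, 7, 9, 11, 12.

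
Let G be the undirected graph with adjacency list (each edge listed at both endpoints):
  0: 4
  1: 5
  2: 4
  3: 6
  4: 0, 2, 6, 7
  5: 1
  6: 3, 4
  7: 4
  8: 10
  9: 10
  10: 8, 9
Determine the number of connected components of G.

Component: {1, 5}
Component: {8, 9, 10}
Component: {0, 2, 3, 4, 6, 7}

3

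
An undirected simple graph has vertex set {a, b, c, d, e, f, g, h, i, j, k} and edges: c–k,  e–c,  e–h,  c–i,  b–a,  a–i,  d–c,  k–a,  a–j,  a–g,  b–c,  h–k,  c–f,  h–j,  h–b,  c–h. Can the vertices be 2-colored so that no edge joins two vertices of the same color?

No

The cycle h-c-k-h has length 3, which is odd, so the graph is not bipartite.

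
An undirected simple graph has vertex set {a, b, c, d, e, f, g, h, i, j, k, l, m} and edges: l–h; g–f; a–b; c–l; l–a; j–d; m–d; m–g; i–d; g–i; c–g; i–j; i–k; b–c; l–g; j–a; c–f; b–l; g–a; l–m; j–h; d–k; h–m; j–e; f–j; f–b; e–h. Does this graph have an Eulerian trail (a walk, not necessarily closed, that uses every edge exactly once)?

Yes

Degrees: a:4, b:4, c:4, d:4, e:2, f:4, g:6, h:4, i:4, j:6, k:2, l:6, m:4
Odd-degree vertices: none (0 total).
With 0 odd-degree vertices and all edges in one connected piece, an Eulerian trail exists.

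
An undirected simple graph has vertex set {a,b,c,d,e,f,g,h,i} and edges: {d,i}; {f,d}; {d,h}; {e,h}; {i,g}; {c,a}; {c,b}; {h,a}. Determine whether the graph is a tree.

|V| = 9, |E| = 8.
Connected and |E| = |V| - 1, which characterizes a tree.

Yes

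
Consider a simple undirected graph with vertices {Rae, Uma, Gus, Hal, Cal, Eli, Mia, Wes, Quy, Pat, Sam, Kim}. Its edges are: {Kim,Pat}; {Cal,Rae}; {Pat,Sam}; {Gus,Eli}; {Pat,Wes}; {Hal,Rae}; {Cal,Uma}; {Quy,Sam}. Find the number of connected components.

4

Component: {Mia}
Component: {Gus, Eli}
Component: {Rae, Uma, Hal, Cal}
Component: {Wes, Quy, Pat, Sam, Kim}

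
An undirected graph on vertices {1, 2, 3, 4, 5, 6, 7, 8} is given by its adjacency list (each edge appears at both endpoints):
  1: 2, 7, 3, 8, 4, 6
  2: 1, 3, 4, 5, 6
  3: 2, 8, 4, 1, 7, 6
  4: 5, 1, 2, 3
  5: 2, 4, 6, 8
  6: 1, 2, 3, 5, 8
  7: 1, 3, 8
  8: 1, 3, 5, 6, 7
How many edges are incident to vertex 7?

3

Neighbors of 7: 1, 3, 8.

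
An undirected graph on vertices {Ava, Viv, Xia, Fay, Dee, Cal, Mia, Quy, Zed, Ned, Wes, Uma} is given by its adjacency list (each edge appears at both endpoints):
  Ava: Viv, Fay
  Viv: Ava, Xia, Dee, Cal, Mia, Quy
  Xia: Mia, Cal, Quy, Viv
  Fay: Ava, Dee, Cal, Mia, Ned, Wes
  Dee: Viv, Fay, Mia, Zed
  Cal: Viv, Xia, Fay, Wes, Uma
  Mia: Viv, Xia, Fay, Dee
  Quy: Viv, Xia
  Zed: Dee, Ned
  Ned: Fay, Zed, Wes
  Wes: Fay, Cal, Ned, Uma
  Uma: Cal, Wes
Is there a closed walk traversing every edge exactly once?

Degrees: Ava:2, Viv:6, Xia:4, Fay:6, Dee:4, Cal:5, Mia:4, Quy:2, Zed:2, Ned:3, Wes:4, Uma:2
Vertices with odd degree: Cal, Ned. An Eulerian circuit requires all degrees even.

No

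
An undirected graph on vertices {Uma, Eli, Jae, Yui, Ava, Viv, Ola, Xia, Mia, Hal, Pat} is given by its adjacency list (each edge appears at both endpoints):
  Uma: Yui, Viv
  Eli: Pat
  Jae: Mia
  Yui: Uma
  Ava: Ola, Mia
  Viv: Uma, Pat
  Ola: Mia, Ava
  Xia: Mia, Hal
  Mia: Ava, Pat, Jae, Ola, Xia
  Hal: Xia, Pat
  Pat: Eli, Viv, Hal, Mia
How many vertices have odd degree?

Degrees: Uma:2, Eli:1, Jae:1, Yui:1, Ava:2, Viv:2, Ola:2, Xia:2, Mia:5, Hal:2, Pat:4
Odd-degree vertices: Eli, Jae, Yui, Mia.

4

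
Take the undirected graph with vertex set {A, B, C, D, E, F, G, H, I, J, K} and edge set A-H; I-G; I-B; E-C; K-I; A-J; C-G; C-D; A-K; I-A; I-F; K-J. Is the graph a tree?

No

The graph has 11 vertices and 12 edges.
Connected but with 12 > 10 edges, so it has a cycle and is not a tree.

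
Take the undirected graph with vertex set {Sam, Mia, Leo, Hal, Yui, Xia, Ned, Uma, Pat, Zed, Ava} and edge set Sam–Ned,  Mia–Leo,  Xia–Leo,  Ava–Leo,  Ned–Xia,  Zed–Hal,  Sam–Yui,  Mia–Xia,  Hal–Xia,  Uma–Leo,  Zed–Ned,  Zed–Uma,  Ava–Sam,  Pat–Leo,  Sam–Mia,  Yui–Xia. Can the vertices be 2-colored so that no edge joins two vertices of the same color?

Leo-Xia-Ned-Sam-Ava-Leo is an odd cycle (length 5), and a bipartite graph can contain only even cycles.

No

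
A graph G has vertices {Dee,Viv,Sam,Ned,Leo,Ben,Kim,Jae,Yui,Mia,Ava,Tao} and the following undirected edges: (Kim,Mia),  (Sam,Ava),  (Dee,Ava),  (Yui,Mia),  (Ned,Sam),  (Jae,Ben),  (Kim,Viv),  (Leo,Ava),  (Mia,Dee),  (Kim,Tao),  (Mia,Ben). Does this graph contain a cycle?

|V| = 12, |E| = 11, number of components = 1.
Since 11 = 12 - 1, the graph is a forest and contains no cycle.

No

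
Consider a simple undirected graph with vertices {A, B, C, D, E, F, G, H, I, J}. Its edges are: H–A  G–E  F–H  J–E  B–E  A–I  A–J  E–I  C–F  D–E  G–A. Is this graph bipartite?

Yes

Partition the vertices as {B, C, D, G, H, I, J} vs {A, E, F}. Each listed edge has one endpoint in each part, so the graph is bipartite.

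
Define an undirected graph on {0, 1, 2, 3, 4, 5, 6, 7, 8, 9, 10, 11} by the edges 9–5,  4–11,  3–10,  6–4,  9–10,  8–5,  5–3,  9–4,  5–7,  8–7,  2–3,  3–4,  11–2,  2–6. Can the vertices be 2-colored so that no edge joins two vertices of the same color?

The cycle 7-8-5-7 has length 3, which is odd, so the graph is not bipartite.

No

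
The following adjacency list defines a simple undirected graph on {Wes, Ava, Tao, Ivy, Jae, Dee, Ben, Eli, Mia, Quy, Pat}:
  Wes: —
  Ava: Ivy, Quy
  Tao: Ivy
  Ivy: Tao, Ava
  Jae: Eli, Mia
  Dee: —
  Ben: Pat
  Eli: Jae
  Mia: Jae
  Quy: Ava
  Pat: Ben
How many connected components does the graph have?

5

Component: {Wes}
Component: {Dee}
Component: {Ben, Pat}
Component: {Jae, Eli, Mia}
Component: {Ava, Tao, Ivy, Quy}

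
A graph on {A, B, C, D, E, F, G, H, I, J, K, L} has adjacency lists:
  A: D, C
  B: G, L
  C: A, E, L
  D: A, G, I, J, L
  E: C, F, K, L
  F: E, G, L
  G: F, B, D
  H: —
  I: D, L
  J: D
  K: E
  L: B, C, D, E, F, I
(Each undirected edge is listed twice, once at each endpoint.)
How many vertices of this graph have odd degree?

6

Degrees: A:2, B:2, C:3, D:5, E:4, F:3, G:3, H:0, I:2, J:1, K:1, L:6
Odd-degree vertices: C, D, F, G, J, K.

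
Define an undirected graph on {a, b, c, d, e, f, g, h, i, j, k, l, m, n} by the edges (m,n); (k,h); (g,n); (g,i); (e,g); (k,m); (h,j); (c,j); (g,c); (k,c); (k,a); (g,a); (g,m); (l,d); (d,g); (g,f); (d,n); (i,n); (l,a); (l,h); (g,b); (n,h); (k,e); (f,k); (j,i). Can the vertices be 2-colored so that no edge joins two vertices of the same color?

The cycle d-g-n-d has length 3, which is odd, so the graph is not bipartite.

No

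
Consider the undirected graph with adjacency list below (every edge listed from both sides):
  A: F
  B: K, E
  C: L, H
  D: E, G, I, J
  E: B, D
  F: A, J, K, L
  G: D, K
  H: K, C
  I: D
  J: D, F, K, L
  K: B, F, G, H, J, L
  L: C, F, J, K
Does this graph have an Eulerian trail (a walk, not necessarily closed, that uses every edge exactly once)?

Yes

Degrees: A:1, B:2, C:2, D:4, E:2, F:4, G:2, H:2, I:1, J:4, K:6, L:4
Odd-degree vertices: A, I (2 total).
With 2 odd-degree vertices and all edges in one connected piece, an Eulerian trail exists (from A to I).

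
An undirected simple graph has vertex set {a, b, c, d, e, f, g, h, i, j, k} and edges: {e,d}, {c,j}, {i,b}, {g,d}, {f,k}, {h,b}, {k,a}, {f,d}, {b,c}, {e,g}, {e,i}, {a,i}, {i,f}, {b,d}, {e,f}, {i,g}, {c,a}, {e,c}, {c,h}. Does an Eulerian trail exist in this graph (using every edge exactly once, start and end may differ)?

No

Degrees: a:3, b:4, c:5, d:4, e:5, f:4, g:3, h:2, i:5, j:1, k:2
Odd-degree vertices: a, c, e, g, i, j (6 total).
With 6 odd-degree vertices (more than two), no single trail can use every edge.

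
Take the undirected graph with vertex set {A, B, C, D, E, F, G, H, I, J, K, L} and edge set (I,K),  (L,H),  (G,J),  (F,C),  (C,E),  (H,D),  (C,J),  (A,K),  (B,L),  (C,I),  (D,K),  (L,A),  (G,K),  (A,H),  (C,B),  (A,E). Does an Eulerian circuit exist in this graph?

No

Degrees: A:4, B:2, C:5, D:2, E:2, F:1, G:2, H:3, I:2, J:2, K:4, L:3
Vertices with odd degree: C, F, H, L. An Eulerian circuit requires all degrees even.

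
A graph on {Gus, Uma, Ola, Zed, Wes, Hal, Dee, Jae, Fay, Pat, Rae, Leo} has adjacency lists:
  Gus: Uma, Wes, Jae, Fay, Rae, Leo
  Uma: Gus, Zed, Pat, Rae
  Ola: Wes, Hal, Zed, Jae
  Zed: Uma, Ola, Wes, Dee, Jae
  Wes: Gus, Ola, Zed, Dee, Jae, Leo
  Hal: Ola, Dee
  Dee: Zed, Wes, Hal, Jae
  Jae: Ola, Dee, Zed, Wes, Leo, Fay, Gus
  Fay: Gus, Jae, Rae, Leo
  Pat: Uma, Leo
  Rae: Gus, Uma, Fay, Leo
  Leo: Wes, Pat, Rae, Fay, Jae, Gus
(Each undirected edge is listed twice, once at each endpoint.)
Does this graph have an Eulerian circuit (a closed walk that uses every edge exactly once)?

No

Degrees: Gus:6, Uma:4, Ola:4, Zed:5, Wes:6, Hal:2, Dee:4, Jae:7, Fay:4, Pat:2, Rae:4, Leo:6
Vertices with odd degree: Zed, Jae. An Eulerian circuit requires all degrees even.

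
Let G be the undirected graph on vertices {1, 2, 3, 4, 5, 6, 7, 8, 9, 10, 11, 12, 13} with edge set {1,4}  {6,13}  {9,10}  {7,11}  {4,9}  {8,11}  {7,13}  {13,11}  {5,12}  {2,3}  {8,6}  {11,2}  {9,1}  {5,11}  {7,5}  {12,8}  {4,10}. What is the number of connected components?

2

Component: {1, 4, 9, 10}
Component: {2, 3, 5, 6, 7, 8, 11, 12, 13}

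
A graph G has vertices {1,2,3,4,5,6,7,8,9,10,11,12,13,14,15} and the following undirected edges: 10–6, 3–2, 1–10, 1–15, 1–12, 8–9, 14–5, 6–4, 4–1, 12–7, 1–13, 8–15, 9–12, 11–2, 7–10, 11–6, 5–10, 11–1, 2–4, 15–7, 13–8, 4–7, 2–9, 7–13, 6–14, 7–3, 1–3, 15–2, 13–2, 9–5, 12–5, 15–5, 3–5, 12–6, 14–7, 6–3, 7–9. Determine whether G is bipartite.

9-12-6-11-2-9 is an odd cycle (length 5), and a bipartite graph can contain only even cycles.

No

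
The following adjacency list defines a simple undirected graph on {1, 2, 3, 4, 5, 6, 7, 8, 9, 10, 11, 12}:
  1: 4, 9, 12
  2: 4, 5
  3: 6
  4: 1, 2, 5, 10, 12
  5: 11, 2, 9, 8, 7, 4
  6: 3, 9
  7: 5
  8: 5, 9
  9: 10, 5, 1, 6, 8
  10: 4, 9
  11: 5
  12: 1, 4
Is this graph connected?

Yes

Starting from 1 and exploring outward reaches every vertex (1, 4, 12, 9, 5, 10, 2, 6, 8, 11, 7, 3); the graph is connected.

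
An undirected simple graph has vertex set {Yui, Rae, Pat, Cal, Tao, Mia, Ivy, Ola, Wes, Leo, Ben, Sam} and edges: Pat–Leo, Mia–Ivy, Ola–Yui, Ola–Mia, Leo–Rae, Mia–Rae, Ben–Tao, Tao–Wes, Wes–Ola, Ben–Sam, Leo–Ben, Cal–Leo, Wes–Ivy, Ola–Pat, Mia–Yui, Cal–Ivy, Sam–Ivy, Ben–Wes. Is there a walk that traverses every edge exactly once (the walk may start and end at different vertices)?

Degrees: Yui:2, Rae:2, Pat:2, Cal:2, Tao:2, Mia:4, Ivy:4, Ola:4, Wes:4, Leo:4, Ben:4, Sam:2
Odd-degree vertices: none (0 total).
The non-isolated vertices are connected and exactly 0 have odd degree, so an Eulerian trail exists.

Yes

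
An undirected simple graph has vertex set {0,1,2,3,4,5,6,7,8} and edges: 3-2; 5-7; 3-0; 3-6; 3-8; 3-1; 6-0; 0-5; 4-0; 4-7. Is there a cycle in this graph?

The graph has 9 vertices, 10 edges, and 1 connected component.
Since 10 > 9 - 1, a cycle must exist; for instance 0-3-6-0.

Yes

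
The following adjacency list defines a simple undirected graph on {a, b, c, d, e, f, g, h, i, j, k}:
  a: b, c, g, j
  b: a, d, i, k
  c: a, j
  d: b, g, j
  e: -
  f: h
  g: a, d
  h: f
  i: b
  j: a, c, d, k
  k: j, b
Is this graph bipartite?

No

The cycle j-c-a-j has length 3, which is odd, so the graph is not bipartite.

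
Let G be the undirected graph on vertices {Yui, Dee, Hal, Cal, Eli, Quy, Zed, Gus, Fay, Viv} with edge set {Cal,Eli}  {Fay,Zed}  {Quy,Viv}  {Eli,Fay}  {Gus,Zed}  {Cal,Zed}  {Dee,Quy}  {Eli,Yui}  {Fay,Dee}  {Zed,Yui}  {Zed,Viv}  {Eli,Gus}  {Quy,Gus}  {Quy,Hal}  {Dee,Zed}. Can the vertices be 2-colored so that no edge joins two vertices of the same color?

The cycle Dee-Fay-Zed-Dee has length 3, which is odd, so the graph is not bipartite.

No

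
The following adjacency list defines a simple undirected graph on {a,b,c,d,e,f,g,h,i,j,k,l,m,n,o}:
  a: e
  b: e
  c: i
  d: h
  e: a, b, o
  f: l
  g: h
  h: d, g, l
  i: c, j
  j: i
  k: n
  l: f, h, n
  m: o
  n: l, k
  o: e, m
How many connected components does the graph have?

Component: {c, i, j}
Component: {a, b, e, m, o}
Component: {d, f, g, h, k, l, n}

3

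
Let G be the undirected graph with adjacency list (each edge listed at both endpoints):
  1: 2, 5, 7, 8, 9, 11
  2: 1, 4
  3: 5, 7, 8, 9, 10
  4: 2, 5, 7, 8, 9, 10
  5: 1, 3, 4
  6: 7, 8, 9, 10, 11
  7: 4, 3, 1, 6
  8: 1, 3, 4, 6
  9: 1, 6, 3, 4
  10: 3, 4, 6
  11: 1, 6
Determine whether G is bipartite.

A valid 2-coloring puts {2, 5, 7, 8, 9, 10, 11} on one side and {1, 3, 4, 6} on the other; every edge crosses between the two sides.

Yes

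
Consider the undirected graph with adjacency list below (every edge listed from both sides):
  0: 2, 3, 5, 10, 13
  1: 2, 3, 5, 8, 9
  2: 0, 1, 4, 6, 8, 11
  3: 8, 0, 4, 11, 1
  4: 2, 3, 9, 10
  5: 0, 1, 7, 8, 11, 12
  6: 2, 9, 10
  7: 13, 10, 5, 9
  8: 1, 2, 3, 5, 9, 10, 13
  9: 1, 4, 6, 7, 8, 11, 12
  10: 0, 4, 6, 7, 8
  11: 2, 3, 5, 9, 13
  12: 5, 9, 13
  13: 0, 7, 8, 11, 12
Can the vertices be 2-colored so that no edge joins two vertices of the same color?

No

The cycle 8-1-5-8 has length 3, which is odd, so the graph is not bipartite.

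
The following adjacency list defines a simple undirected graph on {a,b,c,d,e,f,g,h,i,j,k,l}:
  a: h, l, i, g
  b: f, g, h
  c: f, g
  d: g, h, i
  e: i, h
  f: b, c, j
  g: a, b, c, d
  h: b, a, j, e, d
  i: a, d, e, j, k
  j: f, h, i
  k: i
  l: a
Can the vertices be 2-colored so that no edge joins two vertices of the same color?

Yes

Color {f, g, h, i, l} black and {a, b, c, d, e, j, k} white. No edge joins two same-colored vertices, so the graph is bipartite.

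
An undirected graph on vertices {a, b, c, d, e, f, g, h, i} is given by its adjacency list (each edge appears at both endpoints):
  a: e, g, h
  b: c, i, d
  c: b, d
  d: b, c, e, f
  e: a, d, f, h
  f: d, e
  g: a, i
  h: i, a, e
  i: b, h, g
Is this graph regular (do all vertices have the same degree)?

No

Degrees: a:3, b:3, c:2, d:4, e:4, f:2, g:2, h:3, i:3
Degrees are not all equal (e.g. deg(c)=2 but deg(d)=4); not regular.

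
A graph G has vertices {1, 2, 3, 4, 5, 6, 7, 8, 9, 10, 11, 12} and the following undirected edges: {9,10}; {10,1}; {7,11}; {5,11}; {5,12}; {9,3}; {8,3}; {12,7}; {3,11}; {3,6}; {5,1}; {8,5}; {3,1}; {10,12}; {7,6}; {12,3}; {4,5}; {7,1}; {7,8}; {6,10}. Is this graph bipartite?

A valid 2-coloring puts {2, 3, 5, 7, 10} on one side and {1, 4, 6, 8, 9, 11, 12} on the other; every edge crosses between the two sides.

Yes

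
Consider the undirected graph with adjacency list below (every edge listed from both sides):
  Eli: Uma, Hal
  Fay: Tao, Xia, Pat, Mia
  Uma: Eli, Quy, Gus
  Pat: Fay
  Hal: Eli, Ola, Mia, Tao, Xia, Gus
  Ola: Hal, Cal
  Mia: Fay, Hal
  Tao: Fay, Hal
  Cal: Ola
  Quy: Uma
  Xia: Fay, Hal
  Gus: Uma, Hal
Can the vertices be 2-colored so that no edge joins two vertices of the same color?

Partition the vertices as {Fay, Uma, Hal, Cal} vs {Eli, Pat, Ola, Mia, Tao, Quy, Xia, Gus}. Each listed edge has one endpoint in each part, so the graph is bipartite.

Yes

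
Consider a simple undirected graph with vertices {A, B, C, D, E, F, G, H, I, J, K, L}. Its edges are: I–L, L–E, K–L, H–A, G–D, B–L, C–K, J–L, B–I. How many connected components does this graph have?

4

Component: {F}
Component: {A, H}
Component: {D, G}
Component: {B, C, E, I, J, K, L}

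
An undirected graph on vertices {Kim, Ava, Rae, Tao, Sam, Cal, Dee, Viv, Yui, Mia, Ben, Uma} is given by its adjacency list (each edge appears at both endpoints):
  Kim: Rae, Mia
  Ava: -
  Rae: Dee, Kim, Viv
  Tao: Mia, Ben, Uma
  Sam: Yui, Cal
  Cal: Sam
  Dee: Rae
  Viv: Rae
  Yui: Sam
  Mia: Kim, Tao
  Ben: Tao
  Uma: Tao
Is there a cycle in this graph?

|V| = 12, |E| = 9, number of components = 3.
Since 9 = 12 - 3, the graph is a forest and contains no cycle.

No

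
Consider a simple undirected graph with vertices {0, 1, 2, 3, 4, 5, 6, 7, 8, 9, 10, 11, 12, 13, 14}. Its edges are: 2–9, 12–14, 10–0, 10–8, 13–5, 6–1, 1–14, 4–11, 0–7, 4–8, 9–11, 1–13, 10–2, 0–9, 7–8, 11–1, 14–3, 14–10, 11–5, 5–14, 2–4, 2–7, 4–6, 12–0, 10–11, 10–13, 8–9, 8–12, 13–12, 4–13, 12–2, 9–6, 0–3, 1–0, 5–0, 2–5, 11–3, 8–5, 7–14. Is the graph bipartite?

Yes

A valid 2-coloring puts {1, 3, 4, 5, 7, 9, 10, 12} on one side and {0, 2, 6, 8, 11, 13, 14} on the other; every edge crosses between the two sides.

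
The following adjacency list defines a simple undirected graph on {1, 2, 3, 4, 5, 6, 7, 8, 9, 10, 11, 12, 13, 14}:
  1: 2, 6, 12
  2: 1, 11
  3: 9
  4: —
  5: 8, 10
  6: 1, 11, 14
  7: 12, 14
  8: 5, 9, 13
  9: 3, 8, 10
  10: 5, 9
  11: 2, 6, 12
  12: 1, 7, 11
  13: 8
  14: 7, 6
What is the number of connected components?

Component: {4}
Component: {3, 5, 8, 9, 10, 13}
Component: {1, 2, 6, 7, 11, 12, 14}

3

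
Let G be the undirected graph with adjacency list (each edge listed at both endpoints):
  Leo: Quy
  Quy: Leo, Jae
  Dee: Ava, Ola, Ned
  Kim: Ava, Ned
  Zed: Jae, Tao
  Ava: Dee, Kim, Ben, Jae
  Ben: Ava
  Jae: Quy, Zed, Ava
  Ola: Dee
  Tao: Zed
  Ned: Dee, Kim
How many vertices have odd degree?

Degrees: Leo:1, Quy:2, Dee:3, Kim:2, Zed:2, Ava:4, Ben:1, Jae:3, Ola:1, Tao:1, Ned:2
Odd-degree vertices: Leo, Dee, Ben, Jae, Ola, Tao.

6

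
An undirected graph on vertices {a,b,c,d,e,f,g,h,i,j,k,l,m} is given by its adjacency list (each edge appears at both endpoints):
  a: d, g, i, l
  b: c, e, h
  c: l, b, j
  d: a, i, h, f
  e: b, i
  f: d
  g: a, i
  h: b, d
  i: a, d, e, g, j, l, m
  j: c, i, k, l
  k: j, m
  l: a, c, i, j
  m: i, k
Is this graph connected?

Yes

A breadth-first search from a visits a, d, g, i, l, f, h, m, j, e, c, b, k — all 13 vertices — so the graph is connected.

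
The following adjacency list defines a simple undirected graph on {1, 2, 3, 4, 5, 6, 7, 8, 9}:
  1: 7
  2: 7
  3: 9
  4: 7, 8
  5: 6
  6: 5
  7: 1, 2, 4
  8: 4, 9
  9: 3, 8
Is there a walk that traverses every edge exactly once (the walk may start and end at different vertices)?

No

Degrees: 1:1, 2:1, 3:1, 4:2, 5:1, 6:1, 7:3, 8:2, 9:2
Odd-degree vertices: 1, 2, 3, 5, 6, 7 (6 total).
An Eulerian trail requires 0 or 2 odd-degree vertices; here there are 6.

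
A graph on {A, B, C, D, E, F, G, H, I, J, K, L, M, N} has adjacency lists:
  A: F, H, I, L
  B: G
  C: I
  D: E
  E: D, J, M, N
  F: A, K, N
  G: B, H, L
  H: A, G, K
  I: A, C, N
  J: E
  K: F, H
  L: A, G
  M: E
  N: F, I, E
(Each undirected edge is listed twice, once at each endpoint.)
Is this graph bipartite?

A valid 2-coloring puts {B, E, F, H, I, L} on one side and {A, C, D, G, J, K, M, N} on the other; every edge crosses between the two sides.

Yes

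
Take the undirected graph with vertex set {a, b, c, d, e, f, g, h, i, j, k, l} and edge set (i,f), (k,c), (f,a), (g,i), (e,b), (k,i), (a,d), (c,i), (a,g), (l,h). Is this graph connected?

Component: {j}
Component: {b, e}
Component: {h, l}
Component: {a, c, d, f, g, i, k}
No edge joins these 4 groups, so the graph is disconnected.

No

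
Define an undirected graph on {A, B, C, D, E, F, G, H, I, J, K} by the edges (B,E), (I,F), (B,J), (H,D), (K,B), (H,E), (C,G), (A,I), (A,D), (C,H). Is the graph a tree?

Yes

The graph has 11 vertices and 10 edges.
It is connected with exactly 10 edges, hence acyclic — it is a tree.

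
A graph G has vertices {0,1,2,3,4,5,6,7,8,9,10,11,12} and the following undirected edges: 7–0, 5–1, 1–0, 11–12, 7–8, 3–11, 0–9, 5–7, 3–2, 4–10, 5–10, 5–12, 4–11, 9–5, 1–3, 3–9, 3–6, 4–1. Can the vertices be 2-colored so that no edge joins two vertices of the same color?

No

11-4-1-5-12-11 is an odd cycle (length 5), and a bipartite graph can contain only even cycles.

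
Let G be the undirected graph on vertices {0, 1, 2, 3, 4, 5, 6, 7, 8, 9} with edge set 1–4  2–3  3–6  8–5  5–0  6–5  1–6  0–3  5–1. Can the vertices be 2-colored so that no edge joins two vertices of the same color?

6-1-5-6 is an odd cycle (length 3), and a bipartite graph can contain only even cycles.

No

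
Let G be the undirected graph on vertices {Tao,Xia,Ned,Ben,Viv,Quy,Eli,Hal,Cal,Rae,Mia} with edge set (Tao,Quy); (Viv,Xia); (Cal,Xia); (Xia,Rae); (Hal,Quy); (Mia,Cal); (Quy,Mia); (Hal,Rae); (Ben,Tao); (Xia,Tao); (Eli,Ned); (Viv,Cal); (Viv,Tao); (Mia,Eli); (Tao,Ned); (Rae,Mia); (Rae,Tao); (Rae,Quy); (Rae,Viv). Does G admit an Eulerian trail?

Degrees: Tao:6, Xia:4, Ned:2, Ben:1, Viv:4, Quy:4, Eli:2, Hal:2, Cal:3, Rae:6, Mia:4
Odd-degree vertices: Ben, Cal (2 total).
With 2 odd-degree vertices and all edges in one connected piece, an Eulerian trail exists (from Ben to Cal).

Yes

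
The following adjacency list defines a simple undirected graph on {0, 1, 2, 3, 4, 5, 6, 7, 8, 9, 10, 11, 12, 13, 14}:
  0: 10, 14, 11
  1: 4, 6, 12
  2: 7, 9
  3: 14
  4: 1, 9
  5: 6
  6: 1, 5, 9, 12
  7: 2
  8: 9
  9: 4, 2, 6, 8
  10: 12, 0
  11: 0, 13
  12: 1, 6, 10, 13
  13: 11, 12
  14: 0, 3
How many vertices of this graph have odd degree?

6

Degrees: 0:3, 1:3, 2:2, 3:1, 4:2, 5:1, 6:4, 7:1, 8:1, 9:4, 10:2, 11:2, 12:4, 13:2, 14:2
Odd-degree vertices: 0, 1, 3, 5, 7, 8.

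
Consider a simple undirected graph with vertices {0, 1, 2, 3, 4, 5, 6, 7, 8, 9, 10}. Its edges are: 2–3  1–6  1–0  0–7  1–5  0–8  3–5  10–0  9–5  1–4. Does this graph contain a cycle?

|V| = 11, |E| = 10, number of components = 1.
A forest on 11 vertices with 1 component has exactly 10 edges, which matches — so no cycle.

No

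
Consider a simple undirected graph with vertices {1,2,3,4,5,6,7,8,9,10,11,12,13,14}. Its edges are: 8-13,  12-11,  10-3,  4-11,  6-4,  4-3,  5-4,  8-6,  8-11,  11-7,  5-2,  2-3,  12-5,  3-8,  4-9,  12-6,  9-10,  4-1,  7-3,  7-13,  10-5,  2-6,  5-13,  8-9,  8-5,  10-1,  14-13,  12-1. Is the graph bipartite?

The cycle 8-5-13-8 has length 3, which is odd, so the graph is not bipartite.

No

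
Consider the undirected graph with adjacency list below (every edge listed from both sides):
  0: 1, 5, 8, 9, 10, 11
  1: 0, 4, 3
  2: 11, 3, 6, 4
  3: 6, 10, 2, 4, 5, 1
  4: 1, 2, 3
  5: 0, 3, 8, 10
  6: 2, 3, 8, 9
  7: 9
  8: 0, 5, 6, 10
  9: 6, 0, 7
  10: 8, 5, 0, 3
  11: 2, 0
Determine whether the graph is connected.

Yes

Starting from 0 and exploring outward reaches every vertex (0, 1, 10, 9, 5, 11, 8, 3, 4, 7, 6, 2); the graph is connected.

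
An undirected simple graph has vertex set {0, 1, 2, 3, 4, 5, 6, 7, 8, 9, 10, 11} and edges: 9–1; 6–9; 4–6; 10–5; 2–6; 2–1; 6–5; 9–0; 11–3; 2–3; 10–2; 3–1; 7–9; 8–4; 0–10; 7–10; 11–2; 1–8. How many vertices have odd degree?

Degrees: 0:2, 1:4, 2:5, 3:3, 4:2, 5:2, 6:4, 7:2, 8:2, 9:4, 10:4, 11:2
Odd-degree vertices: 2, 3.

2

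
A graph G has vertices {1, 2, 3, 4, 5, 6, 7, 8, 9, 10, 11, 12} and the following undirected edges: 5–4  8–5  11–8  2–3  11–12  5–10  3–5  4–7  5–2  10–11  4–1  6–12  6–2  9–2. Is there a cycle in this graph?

Yes

|V| = 12, |E| = 14, number of components = 1.
One cycle is 5-10-11-8-5.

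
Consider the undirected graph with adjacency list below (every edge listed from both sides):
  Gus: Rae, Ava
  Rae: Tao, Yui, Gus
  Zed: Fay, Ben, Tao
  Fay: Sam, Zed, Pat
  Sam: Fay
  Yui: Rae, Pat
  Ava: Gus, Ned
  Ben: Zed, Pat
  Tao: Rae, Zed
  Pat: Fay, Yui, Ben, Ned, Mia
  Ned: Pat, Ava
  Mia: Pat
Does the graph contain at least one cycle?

Yes

The graph has 12 vertices, 14 edges, and 1 connected component.
One cycle is Pat-Yui-Rae-Tao-Zed-Fay-Pat.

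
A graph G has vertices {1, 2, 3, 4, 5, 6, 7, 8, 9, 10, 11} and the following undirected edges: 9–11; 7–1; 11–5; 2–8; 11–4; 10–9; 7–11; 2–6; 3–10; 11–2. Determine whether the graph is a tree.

|V| = 11, |E| = 10.
It is connected with exactly 10 edges, hence acyclic — it is a tree.

Yes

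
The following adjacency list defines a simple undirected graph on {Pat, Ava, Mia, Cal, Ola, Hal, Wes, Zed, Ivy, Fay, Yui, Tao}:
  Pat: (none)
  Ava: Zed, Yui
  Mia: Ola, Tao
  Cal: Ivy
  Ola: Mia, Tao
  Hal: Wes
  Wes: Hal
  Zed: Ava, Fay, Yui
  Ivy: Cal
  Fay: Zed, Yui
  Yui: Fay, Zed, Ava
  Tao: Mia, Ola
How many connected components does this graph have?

5

Component: {Pat}
Component: {Cal, Ivy}
Component: {Hal, Wes}
Component: {Mia, Ola, Tao}
Component: {Ava, Zed, Fay, Yui}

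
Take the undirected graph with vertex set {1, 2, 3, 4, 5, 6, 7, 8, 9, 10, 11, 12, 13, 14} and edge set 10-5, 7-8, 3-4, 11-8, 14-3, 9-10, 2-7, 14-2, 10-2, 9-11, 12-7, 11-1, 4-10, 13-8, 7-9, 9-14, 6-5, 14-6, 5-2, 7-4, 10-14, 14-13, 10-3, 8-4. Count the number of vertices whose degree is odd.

Degrees: 1:1, 2:4, 3:3, 4:4, 5:3, 6:2, 7:5, 8:4, 9:4, 10:6, 11:3, 12:1, 13:2, 14:6
Odd-degree vertices: 1, 3, 5, 7, 11, 12.

6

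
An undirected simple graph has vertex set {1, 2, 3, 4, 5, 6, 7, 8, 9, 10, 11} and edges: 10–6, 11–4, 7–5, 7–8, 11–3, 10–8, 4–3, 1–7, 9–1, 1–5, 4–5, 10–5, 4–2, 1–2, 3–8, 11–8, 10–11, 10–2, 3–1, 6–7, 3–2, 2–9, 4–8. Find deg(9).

Neighbors of 9: 1, 2.

2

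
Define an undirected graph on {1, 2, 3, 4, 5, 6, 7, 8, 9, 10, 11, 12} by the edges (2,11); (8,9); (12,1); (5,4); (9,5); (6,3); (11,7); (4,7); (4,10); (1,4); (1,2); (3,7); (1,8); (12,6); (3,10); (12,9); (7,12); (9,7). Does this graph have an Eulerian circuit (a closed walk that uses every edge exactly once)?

No

Degrees: 1:4, 2:2, 3:3, 4:4, 5:2, 6:2, 7:5, 8:2, 9:4, 10:2, 11:2, 12:4
Vertices with odd degree: 3, 7. An Eulerian circuit requires all degrees even.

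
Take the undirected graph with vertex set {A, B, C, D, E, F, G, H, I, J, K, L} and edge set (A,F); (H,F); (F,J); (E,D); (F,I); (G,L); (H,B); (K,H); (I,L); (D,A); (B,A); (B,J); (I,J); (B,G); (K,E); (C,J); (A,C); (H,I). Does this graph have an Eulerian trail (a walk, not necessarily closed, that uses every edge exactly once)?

Degrees: A:4, B:4, C:2, D:2, E:2, F:4, G:2, H:4, I:4, J:4, K:2, L:2
Odd-degree vertices: none (0 total).
With 0 odd-degree vertices and all edges in one connected piece, an Eulerian trail exists.

Yes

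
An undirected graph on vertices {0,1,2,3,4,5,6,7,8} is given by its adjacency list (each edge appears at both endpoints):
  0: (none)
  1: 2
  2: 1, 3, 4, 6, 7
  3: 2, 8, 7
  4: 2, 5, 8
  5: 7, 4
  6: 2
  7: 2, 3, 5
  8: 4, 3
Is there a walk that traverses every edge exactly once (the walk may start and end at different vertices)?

Degrees: 0:0, 1:1, 2:5, 3:3, 4:3, 5:2, 6:1, 7:3, 8:2
Odd-degree vertices: 1, 2, 3, 4, 6, 7 (6 total).
An Eulerian trail requires 0 or 2 odd-degree vertices; here there are 6.

No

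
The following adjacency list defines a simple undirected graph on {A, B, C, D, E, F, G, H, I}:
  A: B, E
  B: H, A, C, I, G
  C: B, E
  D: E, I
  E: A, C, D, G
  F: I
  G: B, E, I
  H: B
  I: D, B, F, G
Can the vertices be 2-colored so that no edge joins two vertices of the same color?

No

G-B-I-G is an odd cycle (length 3), and a bipartite graph can contain only even cycles.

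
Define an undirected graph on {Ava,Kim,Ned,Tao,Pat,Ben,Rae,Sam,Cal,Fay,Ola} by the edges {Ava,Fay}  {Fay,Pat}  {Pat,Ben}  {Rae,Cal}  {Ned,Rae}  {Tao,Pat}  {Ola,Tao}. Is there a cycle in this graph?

The graph has 11 vertices, 7 edges, and 4 connected components.
Since 7 = 11 - 4, the graph is a forest and contains no cycle.

No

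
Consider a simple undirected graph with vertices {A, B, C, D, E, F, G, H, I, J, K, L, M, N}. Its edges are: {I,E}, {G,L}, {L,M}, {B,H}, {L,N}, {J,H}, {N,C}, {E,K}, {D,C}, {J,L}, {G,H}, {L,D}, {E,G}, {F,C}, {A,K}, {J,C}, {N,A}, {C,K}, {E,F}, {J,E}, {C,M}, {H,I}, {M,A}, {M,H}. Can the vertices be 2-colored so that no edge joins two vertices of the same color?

A valid 2-coloring puts {B, D, F, G, I, J, K, M, N} on one side and {A, C, E, H, L} on the other; every edge crosses between the two sides.

Yes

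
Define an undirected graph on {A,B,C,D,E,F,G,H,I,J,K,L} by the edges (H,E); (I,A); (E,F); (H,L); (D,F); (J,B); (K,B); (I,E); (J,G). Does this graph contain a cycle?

No

The graph has 12 vertices, 9 edges, and 3 connected components.
Since 9 = 12 - 3, the graph is a forest and contains no cycle.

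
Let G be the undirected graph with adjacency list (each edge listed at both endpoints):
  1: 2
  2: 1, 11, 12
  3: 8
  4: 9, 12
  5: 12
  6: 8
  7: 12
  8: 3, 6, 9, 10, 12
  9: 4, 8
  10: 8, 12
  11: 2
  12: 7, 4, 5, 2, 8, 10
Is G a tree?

No

|V| = 12, |E| = 13.
Connected but with 13 > 11 edges, so it has a cycle and is not a tree.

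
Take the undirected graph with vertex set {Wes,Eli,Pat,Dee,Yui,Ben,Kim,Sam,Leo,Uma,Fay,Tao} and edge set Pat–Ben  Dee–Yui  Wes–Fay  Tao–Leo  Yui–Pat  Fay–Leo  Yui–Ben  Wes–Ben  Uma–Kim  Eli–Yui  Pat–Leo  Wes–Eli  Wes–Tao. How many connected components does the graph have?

3

Component: {Sam}
Component: {Kim, Uma}
Component: {Wes, Eli, Pat, Dee, Yui, Ben, Leo, Fay, Tao}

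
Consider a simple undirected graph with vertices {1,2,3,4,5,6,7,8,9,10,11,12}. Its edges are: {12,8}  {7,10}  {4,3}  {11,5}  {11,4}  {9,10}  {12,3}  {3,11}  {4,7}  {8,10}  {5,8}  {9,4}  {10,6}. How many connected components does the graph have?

Component: {1}
Component: {2}
Component: {3, 4, 5, 6, 7, 8, 9, 10, 11, 12}

3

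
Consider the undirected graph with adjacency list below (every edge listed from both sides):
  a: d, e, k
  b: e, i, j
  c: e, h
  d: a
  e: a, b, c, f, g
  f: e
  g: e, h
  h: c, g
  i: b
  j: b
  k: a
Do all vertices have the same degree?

No

Degrees: a:3, b:3, c:2, d:1, e:5, f:1, g:2, h:2, i:1, j:1, k:1
Degrees are not all equal (e.g. deg(d)=1 but deg(e)=5); not regular.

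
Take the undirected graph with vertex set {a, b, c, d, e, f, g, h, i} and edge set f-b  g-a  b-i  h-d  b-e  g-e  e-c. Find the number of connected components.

Component: {d, h}
Component: {a, b, c, e, f, g, i}

2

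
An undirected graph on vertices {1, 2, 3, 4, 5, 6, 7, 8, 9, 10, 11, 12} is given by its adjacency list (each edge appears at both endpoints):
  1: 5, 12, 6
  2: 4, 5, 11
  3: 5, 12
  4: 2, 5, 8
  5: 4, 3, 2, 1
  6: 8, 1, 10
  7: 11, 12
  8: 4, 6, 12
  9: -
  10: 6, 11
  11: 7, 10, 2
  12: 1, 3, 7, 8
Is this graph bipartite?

2-4-5-2 is an odd cycle (length 3), and a bipartite graph can contain only even cycles.

No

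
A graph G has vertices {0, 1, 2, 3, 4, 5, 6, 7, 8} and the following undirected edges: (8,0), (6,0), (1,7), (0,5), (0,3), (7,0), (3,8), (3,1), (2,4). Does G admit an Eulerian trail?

Degrees: 0:5, 1:2, 2:1, 3:3, 4:1, 5:1, 6:1, 7:2, 8:2
Odd-degree vertices: 0, 2, 3, 4, 5, 6 (6 total).
An Eulerian trail requires 0 or 2 odd-degree vertices; here there are 6.

No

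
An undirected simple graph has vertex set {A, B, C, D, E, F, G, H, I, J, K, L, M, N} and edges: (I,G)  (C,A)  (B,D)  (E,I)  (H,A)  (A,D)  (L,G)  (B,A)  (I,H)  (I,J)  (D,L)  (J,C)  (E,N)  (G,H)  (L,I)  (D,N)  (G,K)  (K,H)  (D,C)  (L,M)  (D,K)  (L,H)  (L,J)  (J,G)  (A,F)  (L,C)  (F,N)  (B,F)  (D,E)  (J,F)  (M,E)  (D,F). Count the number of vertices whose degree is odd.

10

Degrees: A:5, B:3, C:4, D:8, E:4, F:5, G:5, H:5, I:5, J:5, K:3, L:7, M:2, N:3
Odd-degree vertices: A, B, F, G, H, I, J, K, L, N.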